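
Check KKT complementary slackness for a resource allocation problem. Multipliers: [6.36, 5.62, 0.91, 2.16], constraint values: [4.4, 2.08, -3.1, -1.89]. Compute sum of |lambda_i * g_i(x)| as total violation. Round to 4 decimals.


KKT complementary slackness check:
lambda_1 * g_1 = 6.36 * 4.4 = 27.984
lambda_2 * g_2 = 5.62 * 2.08 = 11.6896
lambda_3 * g_3 = 0.91 * -3.1 = -2.821
lambda_4 * g_4 = 2.16 * -1.89 = -4.0824
Total violation = 27.984 + 11.6896 + 2.821 + 4.0824 = 46.577


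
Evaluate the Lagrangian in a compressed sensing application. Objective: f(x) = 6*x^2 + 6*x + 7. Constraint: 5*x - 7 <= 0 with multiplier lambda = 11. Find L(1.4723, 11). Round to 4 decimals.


Step 1: Evaluate f(x).
f(1.4723) = 6*1.4723^2 + 6*1.4723 + 7 = 28.8398
Step 2: Evaluate g(x).
g(1.4723) = 5*1.4723 - 7 = 0.3615
Step 3: Compute Lagrangian.
L = 28.8398 + 11*0.3615 = 32.8163


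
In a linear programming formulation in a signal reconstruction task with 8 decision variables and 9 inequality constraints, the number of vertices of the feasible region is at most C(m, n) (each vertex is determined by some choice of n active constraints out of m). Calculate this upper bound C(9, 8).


Each vertex corresponds to some choice of n active constraints out of m, so the number of vertices is at most C(m, n) = m! / (n!(m-n)!).
m = 9, n = 8
Numerator: 9 * 8 * 7 * 6 * 5 * 4 * 3 * 2
Denominator: 8! = 40320
C(9, 8) = 9


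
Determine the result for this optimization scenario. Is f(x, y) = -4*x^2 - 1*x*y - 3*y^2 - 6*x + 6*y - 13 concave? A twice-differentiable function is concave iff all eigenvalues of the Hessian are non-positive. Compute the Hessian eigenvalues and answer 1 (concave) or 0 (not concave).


The Hessian of f(x,y) = -4*x^2 - 1*x*y - 3*y^2 - 6*x + 6*y - 13 is:
H = [[-8, -1], [-1, -6]]
Trace = -8 - 6 = -14
Determinant = -8*-6 - (-1)^2 = 47
Discriminant = (-14)^2 - 4*47 = 8.0
Eigenvalues: lambda_1 = -8.4142, lambda_2 = -5.5858
The function is concave.

1


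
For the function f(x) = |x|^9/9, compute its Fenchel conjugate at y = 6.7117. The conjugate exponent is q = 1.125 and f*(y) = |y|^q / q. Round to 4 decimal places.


The conjugate exponent q satisfies 1/p + 1/q = 1.
p = 9, so q = 9/(9 - 1) = 1.125
|y|^q = 6.7117^1.125 = 8.515
f*(6.7117) = 8.515 / 1.125 = 7.5689


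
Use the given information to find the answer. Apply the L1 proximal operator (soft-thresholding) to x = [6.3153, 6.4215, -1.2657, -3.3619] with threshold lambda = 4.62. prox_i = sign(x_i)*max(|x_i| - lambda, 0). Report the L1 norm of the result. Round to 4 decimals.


Soft-thresholding with lambda = 4.62:
prox(6.3153) = sign(6.3153)*max(|6.3153| - 4.62, 0) = 1.6953
prox(6.4215) = sign(6.4215)*max(|6.4215| - 4.62, 0) = 1.8015
prox(-1.2657) = sign(-1.2657)*max(|-1.2657| - 4.62, 0) = 0.0
prox(-3.3619) = sign(-3.3619)*max(|-3.3619| - 4.62, 0) = 0.0
prox(x) = [1.6953, 1.8015, 0.0, 0.0]
||prox(x)||_1 = 1.6953 + 1.8015 + 0.0 + 0.0 = 3.4968


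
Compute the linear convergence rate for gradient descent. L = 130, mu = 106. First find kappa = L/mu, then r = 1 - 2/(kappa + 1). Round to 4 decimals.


Step 1: Compute the condition number.
kappa = L/mu = 130/106 = 1.2264
Step 2: Compute the convergence rate.
r = 1 - 2/(kappa + 1) = 1 - 2*mu/(L + mu) = (L - mu)/(L + mu) = 24/236 = 0.1017


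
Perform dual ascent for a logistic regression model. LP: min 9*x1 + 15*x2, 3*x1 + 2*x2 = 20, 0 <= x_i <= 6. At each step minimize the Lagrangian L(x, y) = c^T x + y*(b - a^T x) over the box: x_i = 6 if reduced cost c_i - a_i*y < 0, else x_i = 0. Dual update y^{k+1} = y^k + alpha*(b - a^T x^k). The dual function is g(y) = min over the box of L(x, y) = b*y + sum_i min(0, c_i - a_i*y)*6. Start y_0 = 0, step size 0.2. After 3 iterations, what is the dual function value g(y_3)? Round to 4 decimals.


Dual ascent for LP: min 9*x1 + 15*x2, 3*x1 + 2*x2 = 20, 0 <= x_i <= 6
Step 1: y^k = 0.0, reduced costs: (9.0, 15.0)
  x^k = (0.0, 0.0), subgradient = b - a^T x = 20.0
  y^{k+1} = 0.0 + 0.2*20.0 = 4.0
Step 2: y^k = 4.0, reduced costs: (-3.0, 7.0)
  x^k = (6.0, 0.0), subgradient = b - a^T x = 2.0
  y^{k+1} = 4.0 + 0.2*2.0 = 4.4
Step 3: y^k = 4.4, reduced costs: (-4.2, 6.2)
  x^k = (6.0, 0.0), subgradient = b - a^T x = 2.0
  y^{k+1} = 4.4 + 0.2*2.0 = 4.8
Dual objective at y_3 = 4.8: reduced costs (-5.4, 5.4), box minimizer x = (6.0, 0.0)
g(y_3) = b*y + (c1 - a1*y)*x1 + (c2 - a2*y)*x2 = 20*4.8 + (-5.4)*6.0 + 5.4*0.0 = 96.0 - 32.4 + 0.0 = 63.6


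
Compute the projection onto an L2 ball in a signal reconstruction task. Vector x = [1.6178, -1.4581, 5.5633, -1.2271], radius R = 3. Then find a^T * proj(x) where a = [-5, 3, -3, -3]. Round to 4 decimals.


Step 1: Compute ||x|| (intermediates to 6 decimals).
||x|| = sqrt(1.6178^2 + (-1.4581)^2 + 5.5633^2 + (-1.2271)^2) = 6.099132
Step 2: Project.
Since ||x|| > R, scale = R/||x|| = 3/6.099132 = 0.491873, proj(x) = scale * x
proj(x) = [0.795752, -0.7172, 2.736437, -0.603577]
Step 3: Dot product.
a^T * proj(x) = -5*0.795752 + 3*(-0.7172) - 3*2.736437 - 3*(-0.603577) = -12.5289


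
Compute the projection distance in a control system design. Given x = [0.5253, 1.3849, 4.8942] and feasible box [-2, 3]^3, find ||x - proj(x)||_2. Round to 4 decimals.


Project each component onto [-2, 3].
clip(0.5253) = 0.5253, clip(1.3849) = 1.3849, clip(4.8942) = 3.0
Projection = [0.5253, 1.3849, 3.0]
Squared diffs: [0.0, 0.0, 3.588]
Distance = sqrt(3.588) = 1.8942


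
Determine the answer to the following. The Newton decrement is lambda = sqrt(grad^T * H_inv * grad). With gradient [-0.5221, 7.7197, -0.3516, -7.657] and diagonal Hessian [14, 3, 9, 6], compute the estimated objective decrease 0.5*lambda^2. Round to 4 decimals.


Step 1: H is diagonal, so H^(-1) * g = [-0.0373, 2.5732, -0.0391, -1.2762].
Step 2: g^T H^(-1) g = sum_i g_i^2 / H_ii
  = (-0.5221)^2/14 + (7.7197)^2/3 + (-0.3516)^2/9 + (-7.657)^2/6
  = 0.0195 + 19.8646 + 0.0137 + 9.7716 = 29.6694
Step 3: Objective decrease = 0.5 * g^T H^(-1) g = 14.8347


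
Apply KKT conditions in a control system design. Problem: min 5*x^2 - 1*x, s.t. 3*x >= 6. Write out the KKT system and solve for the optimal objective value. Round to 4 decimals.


Step 1: Try lambda = 0 (constraint inactive).
x_unc = 1/(2*5) = 0.1
Check: 3*0.1 = 0.3 < 6 -- violated!
Step 2: Constraint must be active: 3*x = 6
x* = 6/3 = 2.0
lambda = (2*5*2.0 - 1)/3 = 6.3333
Step 3: Compute optimal value.
f(x*) = 5*2.0^2 - 1*2.0 = 18.0


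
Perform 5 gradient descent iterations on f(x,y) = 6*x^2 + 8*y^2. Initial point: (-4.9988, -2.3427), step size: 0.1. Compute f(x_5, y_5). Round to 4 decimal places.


Gradient descent on f(x,y) = 6*x^2 + 8*y^2.
Starting point: (-4.9988, -2.3427), alpha = 0.1
Step 1: grad_x = 2*6*-4.9988 = -59.9856, grad_y = 2*8*-2.3427 = -37.4832
  x_1 = -4.9988 - 0.1*-59.9856 = 0.9998
  y_1 = -2.3427 - 0.1*-37.4832 = 1.4056
Step 2: grad_x = 2*6*0.9998 = 11.9971, grad_y = 2*8*1.4056 = 22.4899
  x_2 = 0.9998 - 0.1*11.9971 = -0.2
  y_2 = 1.4056 - 0.1*22.4899 = -0.8434
Step 3: grad_x = 2*6*-0.2 = -2.3994, grad_y = 2*8*-0.8434 = -13.494
  x_3 = -0.2 - 0.1*-2.3994 = 0.04
  y_3 = -0.8434 - 0.1*-13.494 = 0.506
Step 4: grad_x = 2*6*0.04 = 0.4799, grad_y = 2*8*0.506 = 8.0964
  x_4 = 0.04 - 0.1*0.4799 = -0.008
  y_4 = 0.506 - 0.1*8.0964 = -0.3036
Step 5: grad_x = 2*6*-0.008 = -0.096, grad_y = 2*8*-0.3036 = -4.8578
  x_5 = -0.008 - 0.1*-0.096 = 0.0016
  y_5 = -0.3036 - 0.1*-4.8578 = 0.1822
f(0.0016, 0.1822) = 6*0.0016^2 + 8*0.1822^2 = 0.2655


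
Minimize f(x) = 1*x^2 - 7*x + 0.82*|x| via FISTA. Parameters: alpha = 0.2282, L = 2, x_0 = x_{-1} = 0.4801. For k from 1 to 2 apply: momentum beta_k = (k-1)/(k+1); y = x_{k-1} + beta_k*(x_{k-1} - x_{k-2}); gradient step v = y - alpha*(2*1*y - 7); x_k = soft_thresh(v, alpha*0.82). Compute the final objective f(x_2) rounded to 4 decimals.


FISTA on f(x) = 1*x^2 - 7*x + 0.82*|x|
L = 2, alpha = 0.2282
Iteration 1: beta = 0.0, y = 0.4801 + 0.0*(0.4801 - 0.4801) = 0.4801
  grad(y) = -6.0398, v = y - alpha*grad = 1.8584
  prox(v) = soft_thresh(1.8584, 0.1871) = 1.6713
Iteration 2: beta = 0.3333, y = 1.6713 + 0.3333*(1.6713 - 0.4801) = 2.0683
  grad(y) = -2.8634, v = y - alpha*grad = 2.7217
  prox(v) = soft_thresh(2.7217, 0.1871) = 2.5346
f(x_2) = 1*2.5346^2 - 7*2.5346 + 0.82*|2.5346| = -9.2396


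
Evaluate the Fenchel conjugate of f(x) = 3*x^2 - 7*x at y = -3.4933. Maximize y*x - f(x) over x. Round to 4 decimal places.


f*(y) = sup_x {y*x - a*x^2 - b*x} = sup_x {(y-b)*x - a*x^2}
FOC: (y - b) - 2a*x = 0 => x* = (y - b)/(2a)
x* = (-3.4933 + 7)/(2*3) = 0.5845
f*(-3.4933) = (y-b)^2/(4a) = (-3.4933 + 7)^2/(4*3)
= 12.2969/12 = 1.0247


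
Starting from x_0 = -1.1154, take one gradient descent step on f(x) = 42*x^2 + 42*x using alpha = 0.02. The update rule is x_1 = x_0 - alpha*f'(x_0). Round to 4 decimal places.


We compute the gradient at x_0 and apply the update.
f'(x) = 84*x + 42
f'(-1.1154) = 84*-1.1154 + 42 = -51.6936
x_1 = -1.1154 - 0.02*-51.6936 = -0.0815


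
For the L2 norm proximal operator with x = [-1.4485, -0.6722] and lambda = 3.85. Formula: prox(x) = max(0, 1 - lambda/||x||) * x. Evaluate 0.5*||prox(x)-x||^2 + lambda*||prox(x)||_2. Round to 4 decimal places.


Step 1: Compute ||x||.
||x|| = 1.5969
Step 2: Compute scaling factor.
scale = max(0, 1 - 3.85/1.5969) = 0.0
Step 3: prox(x) = [-0.0, -0.0]
||prox(x)|| = 0.0
Step 4: Proximal objective.
0.5*||prox-x||^2 = 1.275
lambda*||prox|| = 0.0
Total = 1.275


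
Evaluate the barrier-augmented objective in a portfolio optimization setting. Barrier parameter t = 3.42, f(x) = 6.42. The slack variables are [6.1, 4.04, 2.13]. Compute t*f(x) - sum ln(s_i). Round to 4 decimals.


Step 1: Compute log-barrier.
ln values: [1.8083, 1.3962, 0.7561]
phi = -(1.8083 + 1.3962 + 0.7561) = -3.9607
Step 2: Compute augmented objective.
t*f(x) = 3.42*6.42 = 21.9564
Total = 21.9564 - 3.9607 = 17.9957


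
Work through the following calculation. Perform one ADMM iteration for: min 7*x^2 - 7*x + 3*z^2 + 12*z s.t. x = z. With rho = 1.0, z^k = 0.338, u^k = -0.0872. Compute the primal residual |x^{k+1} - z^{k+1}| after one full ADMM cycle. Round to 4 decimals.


ADMM iteration with rho = 1.0, z^k = 0.338, u^k = -0.0872
Step 1: x-update.
Minimize 7*x^2 - 7*x + (1.0/2)*(x - 0.338 - 0.0872)^2
FOC: (2*7 + 1.0)*x = 7 + 1.0*(0.338 + 0.0872)
x^{k+1} = 0.495
Step 2: z-update.
Minimize 3*z^2 + 12*z + (1.0/2)*(0.495 - z - 0.0872)^2
FOC: (2*3 + 1.0)*z = -12 + 1.0*(0.495 - 0.0872)
z^{k+1} = -1.656
Step 3: u-update.
u^{k+1} = -0.0872 + 0.495 + 1.656 = 2.0638
Step 4: Primal residual = |0.495 + 1.656| = 2.151


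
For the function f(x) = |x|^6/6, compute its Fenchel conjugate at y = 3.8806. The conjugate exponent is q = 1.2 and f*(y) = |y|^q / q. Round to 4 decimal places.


The conjugate exponent q satisfies 1/p + 1/q = 1.
p = 6, so q = 6/(6 - 1) = 1.2
|y|^q = 3.8806^1.2 = 5.0895
f*(3.8806) = 5.0895 / 1.2 = 4.2413


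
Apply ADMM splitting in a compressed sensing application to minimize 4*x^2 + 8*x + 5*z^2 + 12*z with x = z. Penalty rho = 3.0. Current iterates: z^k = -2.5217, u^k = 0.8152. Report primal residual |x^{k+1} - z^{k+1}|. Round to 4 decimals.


ADMM iteration with rho = 3.0, z^k = -2.5217, u^k = 0.8152
Step 1: x-update.
Minimize 4*x^2 + 8*x + (3.0/2)*(x + 2.5217 + 0.8152)^2
FOC: (2*4 + 3.0)*x = -8 + 3.0*(-2.5217 - 0.8152)
x^{k+1} = -1.6373
Step 2: z-update.
Minimize 5*z^2 + 12*z + (3.0/2)*(-1.6373 - z + 0.8152)^2
FOC: (2*5 + 3.0)*z = -12 + 3.0*(-1.6373 + 0.8152)
z^{k+1} = -1.1128
Step 3: u-update.
u^{k+1} = 0.8152 - 1.6373 + 1.1128 = 0.2907
Step 4: Primal residual = |-1.6373 + 1.1128| = 0.5245


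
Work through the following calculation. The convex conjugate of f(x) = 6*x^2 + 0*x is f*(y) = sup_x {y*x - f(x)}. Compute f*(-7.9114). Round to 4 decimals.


f*(y) = sup_x {y*x - a*x^2 - b*x} = sup_x {(y-b)*x - a*x^2}
FOC: (y - b) - 2a*x = 0 => x* = (y - b)/(2a)
x* = (-7.9114 - 0)/(2*6) = -0.6593
f*(-7.9114) = (y-b)^2/(4a) = (-7.9114 - 0)^2/(4*6)
= 62.5902/24 = 2.6079


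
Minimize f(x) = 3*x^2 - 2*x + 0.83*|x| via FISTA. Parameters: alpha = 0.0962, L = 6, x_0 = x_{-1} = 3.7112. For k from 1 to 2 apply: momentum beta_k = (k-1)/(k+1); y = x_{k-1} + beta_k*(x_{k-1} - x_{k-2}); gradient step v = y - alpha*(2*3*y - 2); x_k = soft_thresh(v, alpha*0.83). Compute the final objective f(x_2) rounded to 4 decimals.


FISTA on f(x) = 3*x^2 - 2*x + 0.83*|x|
L = 6, alpha = 0.0962
Iteration 1: beta = 0.0, y = 3.7112 + 0.0*(3.7112 - 3.7112) = 3.7112
  grad(y) = 20.2672, v = y - alpha*grad = 1.7615
  prox(v) = soft_thresh(1.7615, 0.0798) = 1.6816
Iteration 2: beta = 0.3333, y = 1.6816 + 0.3333*(1.6816 - 3.7112) = 1.0051
  grad(y) = 4.0308, v = y - alpha*grad = 0.6174
  prox(v) = soft_thresh(0.6174, 0.0798) = 0.5375
f(x_2) = 3*0.5375^2 - 2*0.5375 + 0.83*|0.5375| = 0.2379


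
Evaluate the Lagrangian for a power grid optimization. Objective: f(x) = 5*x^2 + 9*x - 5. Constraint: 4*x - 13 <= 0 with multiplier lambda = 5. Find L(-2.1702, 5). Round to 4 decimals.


Step 1: Evaluate f(x).
f(-2.1702) = 5*(-2.1702)^2 + 9*(-2.1702) - 5 = -0.983
Step 2: Evaluate g(x).
g(-2.1702) = 4*-2.1702 - 13 = -21.6808
Step 3: Compute Lagrangian.
L = -0.983 + 5*-21.6808 = -109.387


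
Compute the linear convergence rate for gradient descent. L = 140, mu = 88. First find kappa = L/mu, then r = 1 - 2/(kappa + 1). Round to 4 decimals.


Step 1: Compute the condition number.
kappa = L/mu = 140/88 = 1.5909
Step 2: Compute the convergence rate.
r = 1 - 2/(kappa + 1) = 1 - 2*mu/(L + mu) = (L - mu)/(L + mu) = 52/228 = 0.2281


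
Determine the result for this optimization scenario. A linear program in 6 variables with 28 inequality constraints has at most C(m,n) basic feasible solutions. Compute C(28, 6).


Each vertex corresponds to some choice of n active constraints out of m, so the number of vertices is at most C(m, n) = m! / (n!(m-n)!).
m = 28, n = 6
Numerator: 28 * 27 * 26 * 25 * 24 * 23
Denominator: 6! = 720
C(28, 6) = 376740


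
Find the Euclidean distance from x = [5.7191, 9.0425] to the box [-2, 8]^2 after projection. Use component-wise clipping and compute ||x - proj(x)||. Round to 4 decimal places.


Project each component onto [-2, 8].
clip(5.7191) = 5.7191, clip(9.0425) = 8.0
Projection = [5.7191, 8.0]
Squared diffs: [0.0, 1.0868]
Distance = sqrt(1.0868) = 1.0425


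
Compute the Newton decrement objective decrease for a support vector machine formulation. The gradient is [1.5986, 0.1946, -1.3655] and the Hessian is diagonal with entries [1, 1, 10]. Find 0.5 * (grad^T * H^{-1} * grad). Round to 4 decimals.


Step 1: H is diagonal, so H^(-1) * g = [1.5986, 0.1946, -0.1366].
Step 2: g^T H^(-1) g = sum_i g_i^2 / H_ii
  = (1.5986)^2/1 + (0.1946)^2/1 + (-1.3655)^2/10
  = 2.5555 + 0.0379 + 0.1865 = 2.7799
Step 3: Objective decrease = 0.5 * g^T H^(-1) g = 1.3899


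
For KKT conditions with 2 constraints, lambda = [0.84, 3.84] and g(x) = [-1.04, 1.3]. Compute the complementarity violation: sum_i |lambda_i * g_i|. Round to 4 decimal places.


KKT complementary slackness check:
lambda_1 * g_1 = 0.84 * -1.04 = -0.8736
lambda_2 * g_2 = 3.84 * 1.3 = 4.992
Total violation = 0.8736 + 4.992 = 5.8656


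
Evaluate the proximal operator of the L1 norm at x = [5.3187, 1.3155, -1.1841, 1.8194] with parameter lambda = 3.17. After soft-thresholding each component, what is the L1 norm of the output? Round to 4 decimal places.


Soft-thresholding with lambda = 3.17:
prox(5.3187) = sign(5.3187)*max(|5.3187| - 3.17, 0) = 2.1487
prox(1.3155) = sign(1.3155)*max(|1.3155| - 3.17, 0) = 0.0
prox(-1.1841) = sign(-1.1841)*max(|-1.1841| - 3.17, 0) = 0.0
prox(1.8194) = sign(1.8194)*max(|1.8194| - 3.17, 0) = 0.0
prox(x) = [2.1487, 0.0, 0.0, 0.0]
||prox(x)||_1 = 2.1487 + 0.0 + 0.0 + 0.0 = 2.1487


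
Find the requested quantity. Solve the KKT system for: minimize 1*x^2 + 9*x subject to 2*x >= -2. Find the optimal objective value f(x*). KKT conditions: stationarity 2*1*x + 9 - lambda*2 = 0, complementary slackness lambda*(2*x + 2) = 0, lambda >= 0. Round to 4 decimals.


Step 1: Try lambda = 0 (constraint inactive).
x_unc = -9/(2*1) = -4.5
Check: 2*-4.5 = -9.0 < -2 -- violated!
Step 2: Constraint must be active: 2*x = -2
x* = -2/2 = -1.0
lambda = (2*1*(-1.0) + 9)/2 = 3.5
Step 3: Compute optimal value.
f(x*) = 1*(-1.0)^2 + 9*(-1.0) = -8.0


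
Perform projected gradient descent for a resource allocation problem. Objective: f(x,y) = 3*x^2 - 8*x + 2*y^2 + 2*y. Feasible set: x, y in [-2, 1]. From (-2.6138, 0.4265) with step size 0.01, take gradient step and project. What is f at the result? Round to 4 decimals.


Step 1: Compute gradient at (-2.6138, 0.4265).
grad_x = 2*3*-2.6138 - 8 = -23.6828
grad_y = 2*2*0.4265 + 2 = 3.706
Step 2: Gradient step.
x_raw = -2.6138 - 0.01*-23.6828 = -2.377
y_raw = 0.4265 - 0.01*3.706 = 0.3894
Step 3: Project onto [-2, 1].
x_proj = clip(-2.377) = -2.0
y_proj = clip(0.3894) = 0.3894
Step 4: Evaluate f.
f(-2.0, 0.3894) = 29.0822


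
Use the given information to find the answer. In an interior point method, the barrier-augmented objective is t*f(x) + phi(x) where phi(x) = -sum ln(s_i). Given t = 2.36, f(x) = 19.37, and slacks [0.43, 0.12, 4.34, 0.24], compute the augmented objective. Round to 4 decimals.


Step 1: Compute log-barrier.
ln values: [-0.844, -2.1203, 1.4679, -1.4271]
phi = -(-0.844 - 2.1203 + 1.4679 - 1.4271) = 2.9235
Step 2: Compute augmented objective.
t*f(x) = 2.36*19.37 = 45.7132
Total = 45.7132 + 2.9235 = 48.6367


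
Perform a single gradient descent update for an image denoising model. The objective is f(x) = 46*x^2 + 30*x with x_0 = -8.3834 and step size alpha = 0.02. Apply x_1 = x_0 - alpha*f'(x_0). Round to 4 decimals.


We compute the gradient at x_0 and apply the update.
f'(x) = 92*x + 30
f'(-8.3834) = 92*-8.3834 + 30 = -741.2728
x_1 = -8.3834 - 0.02*-741.2728 = 6.4421


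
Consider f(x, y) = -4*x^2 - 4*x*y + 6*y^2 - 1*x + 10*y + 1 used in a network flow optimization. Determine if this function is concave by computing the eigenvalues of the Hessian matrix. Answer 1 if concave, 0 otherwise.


The Hessian of f(x,y) = -4*x^2 - 4*x*y + 6*y^2 - 1*x + 10*y + 1 is:
H = [[-8, -4], [-4, 12]]
Trace = -8 + 12 = 4
Determinant = -8*12 - (-4)^2 = -112
Discriminant = (4)^2 - 4*-112 = 464.0
Eigenvalues: lambda_1 = -8.7703, lambda_2 = 12.7703
The function is not concave.

0


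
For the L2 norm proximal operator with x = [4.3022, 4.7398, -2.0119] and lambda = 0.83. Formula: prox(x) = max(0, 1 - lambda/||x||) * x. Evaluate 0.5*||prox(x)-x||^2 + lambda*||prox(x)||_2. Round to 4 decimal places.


Step 1: Compute ||x||.
||x|| = 6.7099
Step 2: Compute scaling factor.
scale = max(0, 1 - 0.83/6.7099) = 0.8763
Step 3: prox(x) = [3.77, 4.1535, -1.763]
||prox(x)|| = 5.8799
Step 4: Proximal objective.
0.5*||prox-x||^2 = 0.3445
lambda*||prox|| = 4.8803
Total = 5.2247


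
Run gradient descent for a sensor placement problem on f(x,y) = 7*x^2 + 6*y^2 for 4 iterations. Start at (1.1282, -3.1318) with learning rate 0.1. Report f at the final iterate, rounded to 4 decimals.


Gradient descent on f(x,y) = 7*x^2 + 6*y^2.
Starting point: (1.1282, -3.1318), alpha = 0.1
Step 1: grad_x = 2*7*1.1282 = 15.7948, grad_y = 2*6*-3.1318 = -37.5816
  x_1 = 1.1282 - 0.1*15.7948 = -0.4513
  y_1 = -3.1318 - 0.1*-37.5816 = 0.6264
Step 2: grad_x = 2*7*-0.4513 = -6.3179, grad_y = 2*6*0.6264 = 7.5163
  x_2 = -0.4513 - 0.1*-6.3179 = 0.1805
  y_2 = 0.6264 - 0.1*7.5163 = -0.1253
Step 3: grad_x = 2*7*0.1805 = 2.5272, grad_y = 2*6*-0.1253 = -1.5033
  x_3 = 0.1805 - 0.1*2.5272 = -0.0722
  y_3 = -0.1253 - 0.1*-1.5033 = 0.0251
Step 4: grad_x = 2*7*-0.0722 = -1.0109, grad_y = 2*6*0.0251 = 0.3007
  x_4 = -0.0722 - 0.1*-1.0109 = 0.0289
  y_4 = 0.0251 - 0.1*0.3007 = -0.005
f(0.0289, -0.005) = 7*0.0289^2 + 6*(-0.005)^2 = 0.006


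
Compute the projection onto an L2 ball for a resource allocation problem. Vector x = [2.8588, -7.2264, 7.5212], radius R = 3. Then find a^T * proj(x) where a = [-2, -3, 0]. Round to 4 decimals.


Step 1: Compute ||x|| (intermediates to 6 decimals).
||x|| = sqrt(2.8588^2 + (-7.2264)^2 + 7.5212^2) = 10.814899
Step 2: Project.
Since ||x|| > R, scale = R/||x|| = 3/10.814899 = 0.277395, proj(x) = scale * x
proj(x) = [0.793017, -2.004567, 2.086343]
Step 3: Dot product.
a^T * proj(x) = -2*0.793017 - 3*(-2.004567) + 0*2.086343 = 4.4277


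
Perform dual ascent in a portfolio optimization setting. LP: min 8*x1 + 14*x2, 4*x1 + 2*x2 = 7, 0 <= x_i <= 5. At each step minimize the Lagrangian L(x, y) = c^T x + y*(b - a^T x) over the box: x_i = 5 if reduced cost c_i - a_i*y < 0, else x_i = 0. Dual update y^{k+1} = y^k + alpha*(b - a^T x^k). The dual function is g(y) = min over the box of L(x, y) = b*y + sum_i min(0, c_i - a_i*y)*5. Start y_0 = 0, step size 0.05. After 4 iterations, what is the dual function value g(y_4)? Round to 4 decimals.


Dual ascent for LP: min 8*x1 + 14*x2, 4*x1 + 2*x2 = 7, 0 <= x_i <= 5
Step 1: y^k = 0.0, reduced costs: (8.0, 14.0)
  x^k = (0.0, 0.0), subgradient = b - a^T x = 7.0
  y^{k+1} = 0.0 + 0.05*7.0 = 0.35
Step 2: y^k = 0.35, reduced costs: (6.6, 13.3)
  x^k = (0.0, 0.0), subgradient = b - a^T x = 7.0
  y^{k+1} = 0.35 + 0.05*7.0 = 0.7
Step 3: y^k = 0.7, reduced costs: (5.2, 12.6)
  x^k = (0.0, 0.0), subgradient = b - a^T x = 7.0
  y^{k+1} = 0.7 + 0.05*7.0 = 1.05
Step 4: y^k = 1.05, reduced costs: (3.8, 11.9)
  x^k = (0.0, 0.0), subgradient = b - a^T x = 7.0
  y^{k+1} = 1.05 + 0.05*7.0 = 1.4
Dual objective at y_4 = 1.4: reduced costs (2.4, 11.2), box minimizer x = (0.0, 0.0)
g(y_4) = b*y + (c1 - a1*y)*x1 + (c2 - a2*y)*x2 = 7*1.4 + 2.4*0.0 + 11.2*0.0 = 9.8 + 0.0 + 0.0 = 9.8


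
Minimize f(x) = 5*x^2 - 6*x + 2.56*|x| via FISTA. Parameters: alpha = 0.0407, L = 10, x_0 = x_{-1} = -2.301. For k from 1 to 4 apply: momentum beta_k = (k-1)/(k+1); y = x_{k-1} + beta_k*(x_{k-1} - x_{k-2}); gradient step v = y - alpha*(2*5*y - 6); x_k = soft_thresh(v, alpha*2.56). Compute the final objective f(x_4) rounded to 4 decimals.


FISTA on f(x) = 5*x^2 - 6*x + 2.56*|x|
L = 10, alpha = 0.0407
Iteration 1: beta = 0.0, y = -2.301 + 0.0*(-2.301 + 2.301) = -2.301
  grad(y) = -29.01, v = y - alpha*grad = -1.1203
  prox(v) = soft_thresh(-1.1203, 0.1042) = -1.0161
Iteration 2: beta = 0.3333, y = -1.0161 + 0.3333*(-1.0161 + 2.301) = -0.5878
  grad(y) = -11.878, v = y - alpha*grad = -0.1044
  prox(v) = soft_thresh(-0.1044, 0.1042) = -0.0002
Iteration 3: beta = 0.5, y = -0.0002 + 0.5*(-0.0002 + 1.0161) = 0.5078
  grad(y) = -0.9221, v = y - alpha*grad = 0.5453
  prox(v) = soft_thresh(0.5453, 0.1042) = 0.4411
Iteration 4: beta = 0.6, y = 0.4411 + 0.6*(0.4411 + 0.0002) = 0.7059
  grad(y) = 1.0591, v = y - alpha*grad = 0.6628
  prox(v) = soft_thresh(0.6628, 0.1042) = 0.5586
f(x_4) = 5*0.5586^2 - 6*0.5586 + 2.56*|0.5586| = -0.3614


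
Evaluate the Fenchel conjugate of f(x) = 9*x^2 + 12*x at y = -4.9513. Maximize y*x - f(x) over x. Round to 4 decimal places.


f*(y) = sup_x {y*x - a*x^2 - b*x} = sup_x {(y-b)*x - a*x^2}
FOC: (y - b) - 2a*x = 0 => x* = (y - b)/(2a)
x* = (-4.9513 - 12)/(2*9) = -0.9417
f*(-4.9513) = (y-b)^2/(4a) = (-4.9513 - 12)^2/(4*9)
= 287.3466/36 = 7.9818


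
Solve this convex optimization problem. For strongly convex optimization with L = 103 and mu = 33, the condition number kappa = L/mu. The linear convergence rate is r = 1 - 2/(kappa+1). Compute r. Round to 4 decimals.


Step 1: Compute the condition number.
kappa = L/mu = 103/33 = 3.1212
Step 2: Compute the convergence rate.
r = 1 - 2/(kappa + 1) = 1 - 2*mu/(L + mu) = (L - mu)/(L + mu) = 70/136 = 0.5147


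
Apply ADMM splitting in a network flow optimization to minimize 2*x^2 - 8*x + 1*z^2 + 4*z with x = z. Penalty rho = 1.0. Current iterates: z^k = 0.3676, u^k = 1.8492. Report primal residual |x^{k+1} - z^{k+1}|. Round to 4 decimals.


ADMM iteration with rho = 1.0, z^k = 0.3676, u^k = 1.8492
Step 1: x-update.
Minimize 2*x^2 - 8*x + (1.0/2)*(x - 0.3676 + 1.8492)^2
FOC: (2*2 + 1.0)*x = 8 + 1.0*(0.3676 - 1.8492)
x^{k+1} = 1.3037
Step 2: z-update.
Minimize 1*z^2 + 4*z + (1.0/2)*(1.3037 - z + 1.8492)^2
FOC: (2*1 + 1.0)*z = -4 + 1.0*(1.3037 + 1.8492)
z^{k+1} = -0.2824
Step 3: u-update.
u^{k+1} = 1.8492 + 1.3037 + 0.2824 = 3.4353
Step 4: Primal residual = |1.3037 + 0.2824| = 1.5861


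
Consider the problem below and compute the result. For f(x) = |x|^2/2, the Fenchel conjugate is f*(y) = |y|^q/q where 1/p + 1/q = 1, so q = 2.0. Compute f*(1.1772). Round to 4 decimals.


The conjugate exponent q satisfies 1/p + 1/q = 1.
p = 2, so q = 2/(2 - 1) = 2.0
|y|^q = 1.1772^2.0 = 1.3858
f*(1.1772) = 1.3858 / 2.0 = 0.6929


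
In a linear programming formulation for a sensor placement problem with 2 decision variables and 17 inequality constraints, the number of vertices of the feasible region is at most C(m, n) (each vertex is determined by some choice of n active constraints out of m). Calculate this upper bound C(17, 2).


Each vertex corresponds to some choice of n active constraints out of m, so the number of vertices is at most C(m, n) = m! / (n!(m-n)!).
m = 17, n = 2
Numerator: 17 * 16
Denominator: 2! = 2
C(17, 2) = 136


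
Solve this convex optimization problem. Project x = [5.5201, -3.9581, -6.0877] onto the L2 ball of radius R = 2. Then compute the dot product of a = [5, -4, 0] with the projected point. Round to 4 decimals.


Step 1: Compute ||x|| (intermediates to 6 decimals).
||x|| = sqrt(5.5201^2 + (-3.9581)^2 + (-6.0877)^2) = 9.121302
Step 2: Project.
Since ||x|| > R, scale = R/||x|| = 2/9.121302 = 0.219267, proj(x) = scale * x
proj(x) = [1.210376, -0.867881, -1.334832]
Step 3: Dot product.
a^T * proj(x) = 5*1.210376 - 4*(-0.867881) + 0*(-1.334832) = 9.5234


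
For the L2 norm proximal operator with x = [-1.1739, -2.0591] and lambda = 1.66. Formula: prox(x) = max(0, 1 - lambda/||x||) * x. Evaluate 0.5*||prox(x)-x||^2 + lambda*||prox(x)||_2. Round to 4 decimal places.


Step 1: Compute ||x||.
||x|| = 2.3702
Step 2: Compute scaling factor.
scale = max(0, 1 - 1.66/2.3702) = 0.2996
Step 3: prox(x) = [-0.3518, -0.617]
||prox(x)|| = 0.7102
Step 4: Proximal objective.
0.5*||prox-x||^2 = 1.3778
lambda*||prox|| = 1.1789
Total = 2.5568


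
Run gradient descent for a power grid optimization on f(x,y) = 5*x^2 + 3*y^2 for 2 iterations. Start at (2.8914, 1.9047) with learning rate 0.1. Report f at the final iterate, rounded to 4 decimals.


Gradient descent on f(x,y) = 5*x^2 + 3*y^2.
Starting point: (2.8914, 1.9047), alpha = 0.1
Step 1: grad_x = 2*5*2.8914 = 28.914, grad_y = 2*3*1.9047 = 11.4282
  x_1 = 2.8914 - 0.1*28.914 = -0.0
  y_1 = 1.9047 - 0.1*11.4282 = 0.7619
Step 2: grad_x = 2*5*-0.0 = -0.0, grad_y = 2*3*0.7619 = 4.5713
  x_2 = -0.0 - 0.1*-0.0 = 0.0
  y_2 = 0.7619 - 0.1*4.5713 = 0.3048
f(0.0, 0.3048) = 5*0.0^2 + 3*0.3048^2 = 0.2786


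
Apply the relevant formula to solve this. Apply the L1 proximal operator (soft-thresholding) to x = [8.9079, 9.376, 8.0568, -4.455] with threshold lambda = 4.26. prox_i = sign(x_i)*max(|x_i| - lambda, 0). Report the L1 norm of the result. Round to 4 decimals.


Soft-thresholding with lambda = 4.26:
prox(8.9079) = sign(8.9079)*max(|8.9079| - 4.26, 0) = 4.6479
prox(9.376) = sign(9.376)*max(|9.376| - 4.26, 0) = 5.116
prox(8.0568) = sign(8.0568)*max(|8.0568| - 4.26, 0) = 3.7968
prox(-4.455) = sign(-4.455)*max(|-4.455| - 4.26, 0) = -0.195
prox(x) = [4.6479, 5.116, 3.7968, -0.195]
||prox(x)||_1 = 4.6479 + 5.116 + 3.7968 + 0.195 = 13.7557


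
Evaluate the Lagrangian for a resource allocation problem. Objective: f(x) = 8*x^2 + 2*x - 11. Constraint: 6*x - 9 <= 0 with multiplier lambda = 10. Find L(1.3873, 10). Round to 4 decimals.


Step 1: Evaluate f(x).
f(1.3873) = 8*1.3873^2 + 2*1.3873 - 11 = 7.1714
Step 2: Evaluate g(x).
g(1.3873) = 6*1.3873 - 9 = -0.6762
Step 3: Compute Lagrangian.
L = 7.1714 + 10*-0.6762 = 0.4094


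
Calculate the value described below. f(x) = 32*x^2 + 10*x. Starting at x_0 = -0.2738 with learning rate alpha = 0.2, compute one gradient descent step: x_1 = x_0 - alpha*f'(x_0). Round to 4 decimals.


We compute the gradient at x_0 and apply the update.
f'(x) = 64*x + 10
f'(-0.2738) = 64*-0.2738 + 10 = -7.5232
x_1 = -0.2738 - 0.2*-7.5232 = 1.2308


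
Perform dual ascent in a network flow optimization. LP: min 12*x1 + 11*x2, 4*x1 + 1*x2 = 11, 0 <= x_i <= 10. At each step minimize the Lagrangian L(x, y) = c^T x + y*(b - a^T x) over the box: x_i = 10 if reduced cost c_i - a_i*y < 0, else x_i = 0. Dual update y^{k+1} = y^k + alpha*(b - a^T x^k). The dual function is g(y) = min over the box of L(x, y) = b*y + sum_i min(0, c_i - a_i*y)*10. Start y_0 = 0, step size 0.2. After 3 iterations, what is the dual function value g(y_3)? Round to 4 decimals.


Dual ascent for LP: min 12*x1 + 11*x2, 4*x1 + 1*x2 = 11, 0 <= x_i <= 10
Step 1: y^k = 0.0, reduced costs: (12.0, 11.0)
  x^k = (0.0, 0.0), subgradient = b - a^T x = 11.0
  y^{k+1} = 0.0 + 0.2*11.0 = 2.2
Step 2: y^k = 2.2, reduced costs: (3.2, 8.8)
  x^k = (0.0, 0.0), subgradient = b - a^T x = 11.0
  y^{k+1} = 2.2 + 0.2*11.0 = 4.4
Step 3: y^k = 4.4, reduced costs: (-5.6, 6.6)
  x^k = (10.0, 0.0), subgradient = b - a^T x = -29.0
  y^{k+1} = 4.4 + 0.2*-29.0 = -1.4
Dual objective at y_3 = -1.4: reduced costs (17.6, 12.4), box minimizer x = (0.0, 0.0)
g(y_3) = b*y + (c1 - a1*y)*x1 + (c2 - a2*y)*x2 = 11*(-1.4) + 17.6*0.0 + 12.4*0.0 = -15.4 + 0.0 + 0.0 = -15.4


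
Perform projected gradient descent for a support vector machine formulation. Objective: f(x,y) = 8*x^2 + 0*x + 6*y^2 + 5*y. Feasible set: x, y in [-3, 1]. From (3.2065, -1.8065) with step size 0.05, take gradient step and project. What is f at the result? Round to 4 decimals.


Step 1: Compute gradient at (3.2065, -1.8065).
grad_x = 2*8*3.2065 + 0 = 51.304
grad_y = 2*6*-1.8065 + 5 = -16.678
Step 2: Gradient step.
x_raw = 3.2065 - 0.05*51.304 = 0.6413
y_raw = -1.8065 - 0.05*-16.678 = -0.9726
Step 3: Project onto [-3, 1].
x_proj = clip(0.6413) = 0.6413
y_proj = clip(-0.9726) = -0.9726
Step 4: Evaluate f.
f(0.6413, -0.9726) = 4.1028


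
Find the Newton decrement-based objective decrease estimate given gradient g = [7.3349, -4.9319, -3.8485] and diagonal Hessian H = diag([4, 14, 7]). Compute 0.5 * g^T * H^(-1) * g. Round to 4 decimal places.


Step 1: H is diagonal, so H^(-1) * g = [1.8337, -0.3523, -0.5498].
Step 2: g^T H^(-1) g = sum_i g_i^2 / H_ii
  = (7.3349)^2/4 + (-4.9319)^2/14 + (-3.8485)^2/7
  = 13.4502 + 1.7374 + 2.1159 = 17.3034
Step 3: Objective decrease = 0.5 * g^T H^(-1) g = 8.6517


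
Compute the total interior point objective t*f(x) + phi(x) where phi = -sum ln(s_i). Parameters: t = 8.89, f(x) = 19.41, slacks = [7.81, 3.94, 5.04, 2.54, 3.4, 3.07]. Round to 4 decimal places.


Step 1: Compute log-barrier.
ln values: [2.0554, 1.3712, 1.6174, 0.9322, 1.2238, 1.1217]
phi = -(2.0554 + 1.3712 + 1.6174 + 0.9322 + 1.2238 + 1.1217) = -8.3216
Step 2: Compute augmented objective.
t*f(x) = 8.89*19.41 = 172.5549
Total = 172.5549 - 8.3216 = 164.2333


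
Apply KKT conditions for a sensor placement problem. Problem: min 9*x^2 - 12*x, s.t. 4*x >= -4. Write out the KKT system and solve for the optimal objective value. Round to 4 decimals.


Step 1: Try lambda = 0 (constraint inactive).
Stationarity: 2*9*x - 12 = 0
x* = 12/(2*9) = 2/3 = 0.6667 (rounded; the exact value 2/3 is used below)
Check constraint: 4*0.6667 = 2.6668 >= -4 -- satisfied.
Step 2: Compute optimal value.
f(x*) = 9*(2/3)^2 - 12*(2/3) = -4.0


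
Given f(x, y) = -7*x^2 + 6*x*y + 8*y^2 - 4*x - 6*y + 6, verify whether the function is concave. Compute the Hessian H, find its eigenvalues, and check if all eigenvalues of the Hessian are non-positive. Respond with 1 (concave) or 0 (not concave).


The Hessian of f(x,y) = -7*x^2 + 6*x*y + 8*y^2 - 4*x - 6*y + 6 is:
H = [[-14, 6], [6, 16]]
Trace = -14 + 16 = 2
Determinant = -14*16 - (6)^2 = -260
Discriminant = (2)^2 - 4*-260 = 1044.0
Eigenvalues: lambda_1 = -15.1555, lambda_2 = 17.1555
The function is not concave.

0


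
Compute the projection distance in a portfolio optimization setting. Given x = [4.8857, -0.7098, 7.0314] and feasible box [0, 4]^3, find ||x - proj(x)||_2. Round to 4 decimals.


Project each component onto [0, 4].
clip(4.8857) = 4.0, clip(-0.7098) = 0.0, clip(7.0314) = 4.0
Projection = [4.0, 0.0, 4.0]
Squared diffs: [0.7845, 0.5038, 9.1894]
Distance = sqrt(10.4777) = 3.2369


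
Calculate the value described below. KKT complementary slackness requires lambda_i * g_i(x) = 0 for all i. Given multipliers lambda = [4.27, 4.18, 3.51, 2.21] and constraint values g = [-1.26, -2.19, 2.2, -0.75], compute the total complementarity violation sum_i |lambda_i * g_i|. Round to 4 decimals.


KKT complementary slackness check:
lambda_1 * g_1 = 4.27 * -1.26 = -5.3802
lambda_2 * g_2 = 4.18 * -2.19 = -9.1542
lambda_3 * g_3 = 3.51 * 2.2 = 7.722
lambda_4 * g_4 = 2.21 * -0.75 = -1.6575
Total violation = 5.3802 + 9.1542 + 7.722 + 1.6575 = 23.9139


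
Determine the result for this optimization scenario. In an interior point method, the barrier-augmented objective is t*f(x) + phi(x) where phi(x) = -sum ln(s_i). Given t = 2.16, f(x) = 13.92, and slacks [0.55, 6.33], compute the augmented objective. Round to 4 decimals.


Step 1: Compute log-barrier.
ln values: [-0.5978, 1.8453]
phi = -(-0.5978 + 1.8453) = -1.2475
Step 2: Compute augmented objective.
t*f(x) = 2.16*13.92 = 30.0672
Total = 30.0672 - 1.2475 = 28.8197


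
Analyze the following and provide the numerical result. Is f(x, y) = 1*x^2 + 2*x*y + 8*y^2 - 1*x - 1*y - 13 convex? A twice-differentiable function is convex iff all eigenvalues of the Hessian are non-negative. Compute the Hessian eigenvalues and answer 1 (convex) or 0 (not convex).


The Hessian of f(x,y) = 1*x^2 + 2*x*y + 8*y^2 - 1*x - 1*y - 13 is:
H = [[2, 2], [2, 16]]
Trace = 2 + 16 = 18
Determinant = 2*16 - (2)^2 = 28
Discriminant = (18)^2 - 4*28 = 212.0
Eigenvalues: lambda_1 = 1.7199, lambda_2 = 16.2801
The function is convex.

1


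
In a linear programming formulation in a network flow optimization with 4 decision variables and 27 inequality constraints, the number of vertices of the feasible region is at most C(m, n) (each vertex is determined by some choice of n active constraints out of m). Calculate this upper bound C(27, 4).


Each vertex corresponds to some choice of n active constraints out of m, so the number of vertices is at most C(m, n) = m! / (n!(m-n)!).
m = 27, n = 4
Numerator: 27 * 26 * 25 * 24
Denominator: 4! = 24
C(27, 4) = 17550


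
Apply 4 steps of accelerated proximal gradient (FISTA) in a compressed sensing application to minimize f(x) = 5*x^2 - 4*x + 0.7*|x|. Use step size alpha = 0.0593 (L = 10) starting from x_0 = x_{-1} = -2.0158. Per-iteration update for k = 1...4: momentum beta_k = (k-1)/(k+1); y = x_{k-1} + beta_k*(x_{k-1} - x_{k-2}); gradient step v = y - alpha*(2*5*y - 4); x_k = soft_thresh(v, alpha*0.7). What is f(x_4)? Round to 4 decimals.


FISTA on f(x) = 5*x^2 - 4*x + 0.7*|x|
L = 10, alpha = 0.0593
Iteration 1: beta = 0.0, y = -2.0158 + 0.0*(-2.0158 + 2.0158) = -2.0158
  grad(y) = -24.158, v = y - alpha*grad = -0.5832
  prox(v) = soft_thresh(-0.5832, 0.0415) = -0.5417
Iteration 2: beta = 0.3333, y = -0.5417 + 0.3333*(-0.5417 + 2.0158) = -0.0504
  grad(y) = -4.5036, v = y - alpha*grad = 0.2167
  prox(v) = soft_thresh(0.2167, 0.0415) = 0.1752
Iteration 3: beta = 0.5, y = 0.1752 + 0.5*(0.1752 + 0.5417) = 0.5337
  grad(y) = 1.3365, v = y - alpha*grad = 0.4544
  prox(v) = soft_thresh(0.4544, 0.0415) = 0.4129
Iteration 4: beta = 0.6, y = 0.4129 + 0.6*(0.4129 - 0.1752) = 0.5555
  grad(y) = 1.555, v = y - alpha*grad = 0.4633
  prox(v) = soft_thresh(0.4633, 0.0415) = 0.4218
f(x_4) = 5*0.4218^2 - 4*0.4218 + 0.7*|0.4218| = -0.5024


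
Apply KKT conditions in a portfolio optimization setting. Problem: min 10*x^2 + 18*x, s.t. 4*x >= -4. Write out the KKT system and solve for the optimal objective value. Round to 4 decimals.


Step 1: Try lambda = 0 (constraint inactive).
Stationarity: 2*10*x + 18 = 0
x* = -18/(2*10) = -0.9
Check constraint: 4*-0.9 = -3.6 >= -4 -- satisfied.
Step 2: Compute optimal value.
f(x*) = 10*(-0.9)^2 + 18*(-0.9) = -8.1


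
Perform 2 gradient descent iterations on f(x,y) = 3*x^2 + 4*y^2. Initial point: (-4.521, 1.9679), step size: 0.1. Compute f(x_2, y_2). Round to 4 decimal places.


Gradient descent on f(x,y) = 3*x^2 + 4*y^2.
Starting point: (-4.521, 1.9679), alpha = 0.1
Step 1: grad_x = 2*3*-4.521 = -27.126, grad_y = 2*4*1.9679 = 15.7432
  x_1 = -4.521 - 0.1*-27.126 = -1.8084
  y_1 = 1.9679 - 0.1*15.7432 = 0.3936
Step 2: grad_x = 2*3*-1.8084 = -10.8504, grad_y = 2*4*0.3936 = 3.1486
  x_2 = -1.8084 - 0.1*-10.8504 = -0.7234
  y_2 = 0.3936 - 0.1*3.1486 = 0.0787
f(-0.7234, 0.0787) = 3*(-0.7234)^2 + 4*0.0787^2 = 1.5945


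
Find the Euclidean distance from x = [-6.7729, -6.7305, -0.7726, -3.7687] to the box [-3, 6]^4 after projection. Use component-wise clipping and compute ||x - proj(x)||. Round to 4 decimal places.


Project each component onto [-3, 6].
clip(-6.7729) = -3.0, clip(-6.7305) = -3.0, clip(-0.7726) = -0.7726, clip(-3.7687) = -3.0
Projection = [-3.0, -3.0, -0.7726, -3.0]
Squared diffs: [14.2348, 13.9166, 0.0, 0.5909]
Distance = sqrt(28.7423) = 5.3612


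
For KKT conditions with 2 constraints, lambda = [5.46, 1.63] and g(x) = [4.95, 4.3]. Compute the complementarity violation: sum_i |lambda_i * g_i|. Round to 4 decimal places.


KKT complementary slackness check:
lambda_1 * g_1 = 5.46 * 4.95 = 27.027
lambda_2 * g_2 = 1.63 * 4.3 = 7.009
Total violation = 27.027 + 7.009 = 34.036


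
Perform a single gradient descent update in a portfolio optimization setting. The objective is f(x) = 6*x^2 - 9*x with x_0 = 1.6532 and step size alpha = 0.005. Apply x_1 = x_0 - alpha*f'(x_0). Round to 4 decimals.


We compute the gradient at x_0 and apply the update.
f'(x) = 12*x - 9
f'(1.6532) = 12*1.6532 - 9 = 10.8384
x_1 = 1.6532 - 0.005*10.8384 = 1.599


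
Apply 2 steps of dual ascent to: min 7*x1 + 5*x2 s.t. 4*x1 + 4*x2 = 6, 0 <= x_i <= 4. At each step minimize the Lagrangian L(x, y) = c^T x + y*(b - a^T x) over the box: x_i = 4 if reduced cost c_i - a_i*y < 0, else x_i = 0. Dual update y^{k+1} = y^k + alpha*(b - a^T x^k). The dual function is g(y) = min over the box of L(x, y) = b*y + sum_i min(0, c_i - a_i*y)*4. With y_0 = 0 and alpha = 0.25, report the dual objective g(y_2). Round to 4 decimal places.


Dual ascent for LP: min 7*x1 + 5*x2, 4*x1 + 4*x2 = 6, 0 <= x_i <= 4
Step 1: y^k = 0.0, reduced costs: (7.0, 5.0)
  x^k = (0.0, 0.0), subgradient = b - a^T x = 6.0
  y^{k+1} = 0.0 + 0.25*6.0 = 1.5
Step 2: y^k = 1.5, reduced costs: (1.0, -1.0)
  x^k = (0.0, 4.0), subgradient = b - a^T x = -10.0
  y^{k+1} = 1.5 + 0.25*-10.0 = -1.0
Dual objective at y_2 = -1.0: reduced costs (11.0, 9.0), box minimizer x = (0.0, 0.0)
g(y_2) = b*y + (c1 - a1*y)*x1 + (c2 - a2*y)*x2 = 6*(-1.0) + 11.0*0.0 + 9.0*0.0 = -6.0 + 0.0 + 0.0 = -6.0


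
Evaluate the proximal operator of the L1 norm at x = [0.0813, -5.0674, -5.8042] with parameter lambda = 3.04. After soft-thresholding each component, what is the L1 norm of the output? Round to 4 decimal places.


Soft-thresholding with lambda = 3.04:
prox(0.0813) = sign(0.0813)*max(|0.0813| - 3.04, 0) = 0.0
prox(-5.0674) = sign(-5.0674)*max(|-5.0674| - 3.04, 0) = -2.0274
prox(-5.8042) = sign(-5.8042)*max(|-5.8042| - 3.04, 0) = -2.7642
prox(x) = [0.0, -2.0274, -2.7642]
||prox(x)||_1 = 0.0 + 2.0274 + 2.7642 = 4.7916


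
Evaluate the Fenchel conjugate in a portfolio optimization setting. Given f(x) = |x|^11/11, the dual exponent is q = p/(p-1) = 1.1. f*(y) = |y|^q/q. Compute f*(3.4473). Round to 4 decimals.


The conjugate exponent q satisfies 1/p + 1/q = 1.
p = 11, so q = 11/(11 - 1) = 1.1
|y|^q = 3.4473^1.1 = 3.9015
f*(3.4473) = 3.9015 / 1.1 = 3.5468


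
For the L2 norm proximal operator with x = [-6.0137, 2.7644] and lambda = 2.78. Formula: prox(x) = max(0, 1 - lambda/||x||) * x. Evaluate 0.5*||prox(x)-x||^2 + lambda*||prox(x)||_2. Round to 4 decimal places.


Step 1: Compute ||x||.
||x|| = 6.6186
Step 2: Compute scaling factor.
scale = max(0, 1 - 2.78/6.6186) = 0.58
Step 3: prox(x) = [-3.4878, 1.6033]
||prox(x)|| = 3.8386
Step 4: Proximal objective.
0.5*||prox-x||^2 = 3.8642
lambda*||prox|| = 10.6713
Total = 14.5356


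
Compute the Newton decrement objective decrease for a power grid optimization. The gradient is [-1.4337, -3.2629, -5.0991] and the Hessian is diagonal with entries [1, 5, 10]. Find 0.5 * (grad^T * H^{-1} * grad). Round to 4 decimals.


Step 1: H is diagonal, so H^(-1) * g = [-1.4337, -0.6526, -0.5099].
Step 2: g^T H^(-1) g = sum_i g_i^2 / H_ii
  = (-1.4337)^2/1 + (-3.2629)^2/5 + (-5.0991)^2/10
  = 2.0555 + 2.1293 + 2.6001 = 6.7849
Step 3: Objective decrease = 0.5 * g^T H^(-1) g = 3.3924
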